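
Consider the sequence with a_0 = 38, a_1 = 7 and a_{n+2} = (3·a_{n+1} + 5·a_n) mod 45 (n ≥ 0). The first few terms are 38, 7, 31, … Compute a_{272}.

14

Computing terms: a_0 = 38, a_1 = 7, a_2 = 31, a_3 = 38, a_4 = 44, a_5 = 7, a_6 = 16, a_7 = 38, a_8 = 14, a_9 = 7, a_{10} = 1, a_{11} = 38, a_{12} = 29, a_{13} = 7, a_{14} = 31.
Since (a_{13}, a_{14}) = (a_1, a_2) = (7, 31) (two consecutive terms determine the rest), the sequence is eventually periodic: after a pre-period of length 1 it cycles with period 12.
For n ≥ 1, a_n depends only on (n - 1) mod 12. (272 - 1) mod 12 = 7, so a_{272} = a_8 = 14.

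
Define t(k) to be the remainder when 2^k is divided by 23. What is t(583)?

1

t(0) = 1; t(1) = 2; t(2) = 4; t(3) = 8; t(4) = 16; t(5) = 9; t(6) = 18; t(7) = 13; t(8) = 3; t(9) = 6; t(10) = 12; t(11) = 1.
The sequence repeats with period 11.
So t(583) = t(0 + ((583-0) mod 11)) = t(0) = 1.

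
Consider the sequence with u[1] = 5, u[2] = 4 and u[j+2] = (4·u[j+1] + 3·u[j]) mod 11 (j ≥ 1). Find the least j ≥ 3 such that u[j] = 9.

Listing terms: u[1] = 5,  u[2] = 4,  u[3] = 9,  u[4] = 4,  u[5] = 10,  u[6] = 8,  u[7] = 7,  u[8] = 8,  u[9] = 9,  u[10] = 5,  u[11] = 3,  u[12] = 5,  u[13] = 7,  u[14] = 10,  u[15] = 6,  u[16] = 10,  u[17] = 3,  u[18] = 9,  u[19] = 1,  u[20] = 9,  u[21] = 6,  u[22] = 7,  u[23] = 2,  u[24] = 7,  u[25] = 1,  u[26] = 3,  u[27] = 4,  u[28] = 3,  u[29] = 2,  u[30] = 6,  u[31] = 8,  u[32] = 6,  u[33] = 4,  u[34] = 1,  u[35] = 5,  u[36] = 1,  u[37] = 8,  u[38] = 2,  u[39] = 10,  u[40] = 2,  u[41] = 5,  u[42] = 4.
The sequence repeats with period 40.
The value 9 first appears (with j ≥ 3) at u[3].

3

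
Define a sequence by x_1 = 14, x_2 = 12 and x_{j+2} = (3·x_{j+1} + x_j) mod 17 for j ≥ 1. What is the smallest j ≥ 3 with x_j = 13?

8

Computing terms: x_1 = 14; x_2 = 12; x_3 = 16; x_4 = 9; x_5 = 9; x_6 = 2; x_7 = 15; x_8 = 13; x_9 = 3; x_{10} = 5; x_{11} = 1; x_{12} = 8; x_{13} = 8; x_{14} = 15; x_{15} = 2; x_{16} = 4; x_{17} = 14; x_{18} = 12.
Since (x_{17}, x_{18}) = (x_1, x_2) = (14, 12) (two consecutive terms determine the rest), the sequence is periodic with period 16.
The value 13 first appears (with j ≥ 3) at x_8.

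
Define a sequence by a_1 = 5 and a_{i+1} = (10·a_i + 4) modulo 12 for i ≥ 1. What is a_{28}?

8

Computing terms: a_1 = 5; a_2 = 6; a_3 = 4; a_4 = 8; a_5 = 0; a_6 = 4.
Since a_6 = a_3 = 4, the sequence is eventually periodic: after a pre-period of length 2 it cycles with period 3.
For i ≥ 3, a_i depends only on (i - 3) mod 3. (28 - 3) mod 3 = 1, so a_{28} = a_4 = 8.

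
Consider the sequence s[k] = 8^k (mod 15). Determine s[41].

Listing terms: s[1] = 8,  s[2] = 4,  s[3] = 2,  s[4] = 1,  s[5] = 8.
The sequence repeats with period 4.
(41 - 1) mod 4 = 0, so s[41] = s[1] = 8.

8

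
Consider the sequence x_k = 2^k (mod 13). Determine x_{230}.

4

Computing terms: x_1 = 2, x_2 = 4, x_3 = 8, x_4 = 3, x_5 = 6, x_6 = 12, x_7 = 11, x_8 = 9, x_9 = 5, x_{10} = 10, x_{11} = 7, x_{12} = 1, x_{13} = 2.
The sequence repeats with period 12.
So x_{230} = x_{1 + ((230-1) mod 12)} = x_2 = 4.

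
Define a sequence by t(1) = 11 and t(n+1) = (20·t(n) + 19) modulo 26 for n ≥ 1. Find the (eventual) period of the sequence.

Computing terms: t(1) = 11,  t(2) = 5,  t(3) = 15,  t(4) = 7,  t(5) = 3,  t(6) = 1,  t(7) = 13,  t(8) = 19,  t(9) = 9,  t(10) = 17,  t(11) = 21,  t(12) = 23,  t(13) = 11.
The sequence repeats with period 12.

12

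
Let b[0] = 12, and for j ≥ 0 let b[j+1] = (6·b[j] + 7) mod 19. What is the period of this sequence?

We have b[0] = 12; b[1] = 3; b[2] = 6; b[3] = 5; b[4] = 18; b[5] = 1; b[6] = 13; b[7] = 9; b[8] = 4; b[9] = 12.
Since b[9] = b[0] = 12, the sequence is periodic with period 9.

9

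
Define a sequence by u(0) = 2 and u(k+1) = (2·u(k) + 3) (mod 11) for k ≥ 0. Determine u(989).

5

Listing terms: u(0) = 2, u(1) = 7, u(2) = 6, u(3) = 4, u(4) = 0, u(5) = 3, u(6) = 9, u(7) = 10, u(8) = 1, u(9) = 5, u(10) = 2.
The sequence repeats with period 10.
(989 - 0) mod 10 = 9, so u(989) = u(9) = 5.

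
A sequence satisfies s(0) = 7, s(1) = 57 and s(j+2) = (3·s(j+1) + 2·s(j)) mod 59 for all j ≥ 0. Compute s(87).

7

Computing terms: s(0) = 7, s(1) = 57, s(2) = 8, s(3) = 20, s(4) = 17, s(5) = 32, s(6) = 12, s(7) = 41, s(8) = 29, s(9) = 51, s(10) = 34, s(11) = 27, s(12) = 31, s(13) = 29, s(14) = 31, s(15) = 33, s(16) = 43, s(17) = 18, s(18) = 22, s(19) = 43, s(20) = 55, s(21) = 15, s(22) = 37, s(23) = 23, s(24) = 25, s(25) = 3, s(26) = 0, s(27) = 6, s(28) = 18, s(29) = 7, s(30) = 57.
Since (s(29), s(30)) = (s(0), s(1)) = (7, 57) (two consecutive terms determine the rest), the sequence is periodic with period 29.
So s(87) = s(0 + ((87-0) mod 29)) = s(0) = 7.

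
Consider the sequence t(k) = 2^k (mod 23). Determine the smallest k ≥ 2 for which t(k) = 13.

t(1) = 2,  t(2) = 4,  t(3) = 8,  t(4) = 16,  t(5) = 9,  t(6) = 18,  t(7) = 13,  t(8) = 3,  t(9) = 6,  t(10) = 12,  t(11) = 1,  t(12) = 2.
The sequence repeats with period 11.
The value 13 first appears (with k ≥ 2) at t(7).

7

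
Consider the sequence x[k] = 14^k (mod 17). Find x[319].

11

We have x[0] = 1,  x[1] = 14,  x[2] = 9,  x[3] = 7,  x[4] = 13,  x[5] = 12,  x[6] = 15,  x[7] = 6,  x[8] = 16,  x[9] = 3,  x[10] = 8,  x[11] = 10,  x[12] = 4,  x[13] = 5,  x[14] = 2,  x[15] = 11,  x[16] = 1.
Since x[16] = x[0] = 1, the sequence is periodic with period 16.
So x[319] = x[0 + ((319-0) mod 16)] = x[15] = 11.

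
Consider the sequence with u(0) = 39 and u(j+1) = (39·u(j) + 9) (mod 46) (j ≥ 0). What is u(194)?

13

Listing terms: u(0) = 39, u(1) = 12, u(2) = 17, u(3) = 28, u(4) = 43, u(5) = 30, u(6) = 29, u(7) = 36, u(8) = 33, u(9) = 8, u(10) = 45, u(11) = 16, u(12) = 35, u(13) = 40, u(14) = 5, u(15) = 20, u(16) = 7, u(17) = 6, u(18) = 13, u(19) = 10, u(20) = 31, u(21) = 22, u(22) = 39.
Since u(22) = u(0) = 39, the sequence is periodic with period 22.
(194 - 0) mod 22 = 18, so u(194) = u(18) = 13.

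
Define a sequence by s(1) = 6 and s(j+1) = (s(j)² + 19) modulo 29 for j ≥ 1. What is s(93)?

Listing terms: s(1) = 6,  s(2) = 26,  s(3) = 28,  s(4) = 20,  s(5) = 13,  s(6) = 14,  s(7) = 12,  s(8) = 18,  s(9) = 24,  s(10) = 15,  s(11) = 12.
Since s(11) = s(7) = 12, the sequence is eventually periodic: after a pre-period of length 6 it cycles with period 4.
For j ≥ 7, s(j) depends only on (j - 7) mod 4. (93 - 7) mod 4 = 2, so s(93) = s(9) = 24.

24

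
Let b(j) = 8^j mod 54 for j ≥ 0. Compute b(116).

10

Computing terms: b(0) = 1, b(1) = 8, b(2) = 10, b(3) = 26, b(4) = 46, b(5) = 44, b(6) = 28, b(7) = 8.
Since b(7) = b(1) = 8, the sequence is eventually periodic: after a pre-period of length 1 it cycles with period 6.
For j ≥ 1, b(j) depends only on (j - 1) mod 6. (116 - 1) mod 6 = 1, so b(116) = b(2) = 10.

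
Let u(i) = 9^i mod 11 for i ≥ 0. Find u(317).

Listing terms: u(0) = 1; u(1) = 9; u(2) = 4; u(3) = 3; u(4) = 5; u(5) = 1.
The sequence repeats with period 5.
(317 - 0) mod 5 = 2, so u(317) = u(2) = 4.

4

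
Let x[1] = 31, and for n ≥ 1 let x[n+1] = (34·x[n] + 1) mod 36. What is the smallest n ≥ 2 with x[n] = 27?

x[1] = 31,  x[2] = 11,  x[3] = 15,  x[4] = 7,  x[5] = 23,  x[6] = 27,  x[7] = 19,  x[8] = 35,  x[9] = 3,  x[10] = 31.
The sequence repeats with period 9.
The value 27 first appears (with n ≥ 2) at x[6].

6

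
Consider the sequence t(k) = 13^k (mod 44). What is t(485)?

21

t(1) = 13; t(2) = 37; t(3) = 41; t(4) = 5; t(5) = 21; t(6) = 9; t(7) = 29; t(8) = 25; t(9) = 17; t(10) = 1; t(11) = 13.
The sequence repeats with period 10.
(485 - 1) mod 10 = 4, so t(485) = t(5) = 21.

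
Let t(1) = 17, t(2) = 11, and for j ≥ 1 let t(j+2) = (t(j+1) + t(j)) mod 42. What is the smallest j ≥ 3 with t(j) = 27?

Computing terms: t(1) = 17,  t(2) = 11,  t(3) = 28,  t(4) = 39,  t(5) = 25,  t(6) = 22,  t(7) = 5,  t(8) = 27,  t(9) = 32,  t(10) = 17,  t(11) = 7,  t(12) = 24,  t(13) = 31,  t(14) = 13,  t(15) = 2,  t(16) = 15,  t(17) = 17,  t(18) = 32,  t(19) = 7,  t(20) = 39,  t(21) = 4,  t(22) = 1,  t(23) = 5,  t(24) = 6,  t(25) = 11,  t(26) = 17,  t(27) = 28,  t(28) = 3,  t(29) = 31,  t(30) = 34,  t(31) = 23,  t(32) = 15,  t(33) = 38,  t(34) = 11,  t(35) = 7,  t(36) = 18,  t(37) = 25,  t(38) = 1,  t(39) = 26,  t(40) = 27,  t(41) = 11,  t(42) = 38,  t(43) = 7,  t(44) = 3,  t(45) = 10,  t(46) = 13,  t(47) = 23,  t(48) = 36,  t(49) = 17,  t(50) = 11.
The sequence repeats with period 48.
The value 27 first appears (with j ≥ 3) at t(8).

8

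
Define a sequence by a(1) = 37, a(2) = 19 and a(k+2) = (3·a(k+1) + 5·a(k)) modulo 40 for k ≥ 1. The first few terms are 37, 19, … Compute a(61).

We have a(1) = 37,  a(2) = 19,  a(3) = 2,  a(4) = 21,  a(5) = 33,  a(6) = 4,  a(7) = 17,  a(8) = 31,  a(9) = 18,  a(10) = 9,  a(11) = 37,  a(12) = 36,  a(13) = 13,  a(14) = 19,  a(15) = 2.
Since (a(14), a(15)) = (a(2), a(3)) = (19, 2) (two consecutive terms determine the rest), the sequence is eventually periodic: after a pre-period of length 1 it cycles with period 12.
For k ≥ 2, a(k) depends only on (k - 2) mod 12. (61 - 2) mod 12 = 11, so a(61) = a(13) = 13.

13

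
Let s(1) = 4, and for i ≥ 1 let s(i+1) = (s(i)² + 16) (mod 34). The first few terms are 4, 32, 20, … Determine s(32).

8

Listing terms: s(1) = 4, s(2) = 32, s(3) = 20, s(4) = 8, s(5) = 12, s(6) = 24, s(7) = 14, s(8) = 8.
Since s(8) = s(4) = 8, the sequence is eventually periodic: after a pre-period of length 3 it cycles with period 4.
For i ≥ 4, s(i) depends only on (i - 4) mod 4. (32 - 4) mod 4 = 0, so s(32) = s(4) = 8.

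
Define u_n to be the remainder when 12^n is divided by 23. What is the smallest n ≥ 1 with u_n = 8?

8

Listing terms: u_0 = 1; u_1 = 12; u_2 = 6; u_3 = 3; u_4 = 13; u_5 = 18; u_6 = 9; u_7 = 16; u_8 = 8; u_9 = 4; u_{10} = 2; u_{11} = 1.
Since u_{11} = u_0 = 1, the sequence is periodic with period 11.
The value 8 first appears (with n ≥ 1) at u_8.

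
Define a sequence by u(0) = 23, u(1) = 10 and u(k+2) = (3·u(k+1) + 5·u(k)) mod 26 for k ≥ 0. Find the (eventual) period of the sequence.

12

Computing terms: u(0) = 23,  u(1) = 10,  u(2) = 15,  u(3) = 17,  u(4) = 22,  u(5) = 21,  u(6) = 17,  u(7) = 0,  u(8) = 7,  u(9) = 21,  u(10) = 20,  u(11) = 9,  u(12) = 23,  u(13) = 10.
The sequence repeats with period 12.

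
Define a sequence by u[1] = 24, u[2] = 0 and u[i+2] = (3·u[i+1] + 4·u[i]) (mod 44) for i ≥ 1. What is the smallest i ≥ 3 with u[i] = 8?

We have u[1] = 24,  u[2] = 0,  u[3] = 8,  u[4] = 24,  u[5] = 16,  u[6] = 12,  u[7] = 12,  u[8] = 40,  u[9] = 36,  u[10] = 4,  u[11] = 24,  u[12] = 0.
The sequence repeats with period 10.
The value 8 first appears (with i ≥ 3) at u[3].

3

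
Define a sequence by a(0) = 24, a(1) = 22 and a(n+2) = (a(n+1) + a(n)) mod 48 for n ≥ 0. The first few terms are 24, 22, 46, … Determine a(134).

14

We have a(0) = 24; a(1) = 22; a(2) = 46; a(3) = 20; a(4) = 18; a(5) = 38; a(6) = 8; a(7) = 46; a(8) = 6; a(9) = 4; a(10) = 10; a(11) = 14; a(12) = 24; a(13) = 38; a(14) = 14; a(15) = 4; a(16) = 18; a(17) = 22; a(18) = 40; a(19) = 14; a(20) = 6; a(21) = 20; a(22) = 26; a(23) = 46; a(24) = 24; a(25) = 22.
The sequence repeats with period 24.
(134 - 0) mod 24 = 14, so a(134) = a(14) = 14.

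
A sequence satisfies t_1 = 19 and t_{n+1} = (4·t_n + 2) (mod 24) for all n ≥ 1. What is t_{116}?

Listing terms: t_1 = 19,  t_2 = 6,  t_3 = 2,  t_4 = 10,  t_5 = 18,  t_6 = 2.
Since t_6 = t_3 = 2, the sequence is eventually periodic: after a pre-period of length 2 it cycles with period 3.
For n ≥ 3, t_n depends only on (n - 3) mod 3. (116 - 3) mod 3 = 2, so t_{116} = t_5 = 18.

18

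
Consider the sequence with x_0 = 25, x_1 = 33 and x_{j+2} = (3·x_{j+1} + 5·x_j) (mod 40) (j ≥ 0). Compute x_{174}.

29

Computing terms: x_0 = 25, x_1 = 33, x_2 = 24, x_3 = 37, x_4 = 31, x_5 = 38, x_6 = 29, x_7 = 37, x_8 = 16, x_9 = 33, x_{10} = 19, x_{11} = 22, x_{12} = 1, x_{13} = 33, x_{14} = 24.
Since (x_{13}, x_{14}) = (x_1, x_2) = (33, 24) (two consecutive terms determine the rest), the sequence is eventually periodic: after a pre-period of length 1 it cycles with period 12.
For j ≥ 1, x_j depends only on (j - 1) mod 12. (174 - 1) mod 12 = 5, so x_{174} = x_6 = 29.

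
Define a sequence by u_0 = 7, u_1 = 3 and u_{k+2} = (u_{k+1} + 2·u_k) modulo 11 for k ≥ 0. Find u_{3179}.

9

u_0 = 7,  u_1 = 3,  u_2 = 6,  u_3 = 1,  u_4 = 2,  u_5 = 4,  u_6 = 8,  u_7 = 5,  u_8 = 10,  u_9 = 9,  u_{10} = 7,  u_{11} = 3.
Since (u_{10}, u_{11}) = (u_0, u_1) = (7, 3) (two consecutive terms determine the rest), the sequence is periodic with period 10.
So u_{3179} = u_{0 + ((3179-0) mod 10)} = u_9 = 9.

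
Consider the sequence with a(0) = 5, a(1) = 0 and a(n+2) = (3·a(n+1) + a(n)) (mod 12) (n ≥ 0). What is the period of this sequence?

We have a(0) = 5,  a(1) = 0,  a(2) = 5,  a(3) = 3,  a(4) = 2,  a(5) = 9,  a(6) = 5,  a(7) = 0.
The sequence repeats with period 6.

6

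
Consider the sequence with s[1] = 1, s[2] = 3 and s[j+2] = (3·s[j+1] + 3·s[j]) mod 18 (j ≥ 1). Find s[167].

Listing terms: s[1] = 1,  s[2] = 3,  s[3] = 12,  s[4] = 9,  s[5] = 9,  s[6] = 0,  s[7] = 9,  s[8] = 9.
Since (s[7], s[8]) = (s[4], s[5]) = (9, 9) (two consecutive terms determine the rest), the sequence is eventually periodic: after a pre-period of length 3 it cycles with period 3.
For j ≥ 4, s[j] depends only on (j - 4) mod 3. (167 - 4) mod 3 = 1, so s[167] = s[5] = 9.

9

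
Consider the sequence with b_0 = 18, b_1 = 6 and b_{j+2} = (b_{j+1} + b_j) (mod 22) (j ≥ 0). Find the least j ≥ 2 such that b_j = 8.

3

b_0 = 18, b_1 = 6, b_2 = 2, b_3 = 8, b_4 = 10, b_5 = 18, b_6 = 6.
Since (b_5, b_6) = (b_0, b_1) = (18, 6) (two consecutive terms determine the rest), the sequence is periodic with period 5.
The value 8 first appears (with j ≥ 2) at b_3.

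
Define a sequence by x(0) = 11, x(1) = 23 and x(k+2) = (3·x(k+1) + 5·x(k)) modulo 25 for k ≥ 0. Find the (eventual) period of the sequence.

Computing terms: x(0) = 11,  x(1) = 23,  x(2) = 24,  x(3) = 12,  x(4) = 6,  x(5) = 3,  x(6) = 14,  x(7) = 7,  x(8) = 16,  x(9) = 8,  x(10) = 4,  x(11) = 2,  x(12) = 1,  x(13) = 13,  x(14) = 19,  x(15) = 22,  x(16) = 11,  x(17) = 18,  x(18) = 9,  x(19) = 17,  x(20) = 21,  x(21) = 23,  x(22) = 24.
Since (x(21), x(22)) = (x(1), x(2)) = (23, 24) (two consecutive terms determine the rest), the sequence is eventually periodic: after a pre-period of length 1 it cycles with period 20.

20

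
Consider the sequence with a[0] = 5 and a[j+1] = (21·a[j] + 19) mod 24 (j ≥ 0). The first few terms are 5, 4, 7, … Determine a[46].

19

Computing terms: a[0] = 5; a[1] = 4; a[2] = 7; a[3] = 22; a[4] = 1; a[5] = 16; a[6] = 19; a[7] = 10; a[8] = 13; a[9] = 4.
Since a[9] = a[1] = 4, the sequence is eventually periodic: after a pre-period of length 1 it cycles with period 8.
For j ≥ 1, a[j] depends only on (j - 1) mod 8. (46 - 1) mod 8 = 5, so a[46] = a[6] = 19.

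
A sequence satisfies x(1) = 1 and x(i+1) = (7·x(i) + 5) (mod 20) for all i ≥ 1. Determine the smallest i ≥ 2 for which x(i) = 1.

5

Listing terms: x(1) = 1, x(2) = 12, x(3) = 9, x(4) = 8, x(5) = 1.
The sequence repeats with period 4.
The value 1 next appears (with i ≥ 2) at x(5).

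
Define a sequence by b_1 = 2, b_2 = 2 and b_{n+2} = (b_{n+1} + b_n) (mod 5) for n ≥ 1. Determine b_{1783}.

Listing terms: b_1 = 2, b_2 = 2, b_3 = 4, b_4 = 1, b_5 = 0, b_6 = 1, b_7 = 1, b_8 = 2, b_9 = 3, b_{10} = 0, b_{11} = 3, b_{12} = 3, b_{13} = 1, b_{14} = 4, b_{15} = 0, b_{16} = 4, b_{17} = 4, b_{18} = 3, b_{19} = 2, b_{20} = 0, b_{21} = 2, b_{22} = 2.
The sequence repeats with period 20.
(1783 - 1) mod 20 = 2, so b_{1783} = b_3 = 4.

4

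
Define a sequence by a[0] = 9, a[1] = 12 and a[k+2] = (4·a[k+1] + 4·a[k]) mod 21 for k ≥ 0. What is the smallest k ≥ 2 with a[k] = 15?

Listing terms: a[0] = 9; a[1] = 12; a[2] = 0; a[3] = 6; a[4] = 3; a[5] = 15; a[6] = 9; a[7] = 12.
Since (a[6], a[7]) = (a[0], a[1]) = (9, 12) (two consecutive terms determine the rest), the sequence is periodic with period 6.
The value 15 first appears (with k ≥ 2) at a[5].

5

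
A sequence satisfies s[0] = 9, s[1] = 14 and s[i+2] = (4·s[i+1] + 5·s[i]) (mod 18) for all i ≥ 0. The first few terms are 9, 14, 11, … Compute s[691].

Listing terms: s[0] = 9, s[1] = 14, s[2] = 11, s[3] = 6, s[4] = 7, s[5] = 4, s[6] = 15, s[7] = 8, s[8] = 17, s[9] = 0, s[10] = 13, s[11] = 16, s[12] = 3, s[13] = 2, s[14] = 5, s[15] = 12, s[16] = 1, s[17] = 10, s[18] = 9, s[19] = 14.
The sequence repeats with period 18.
(691 - 0) mod 18 = 7, so s[691] = s[7] = 8.

8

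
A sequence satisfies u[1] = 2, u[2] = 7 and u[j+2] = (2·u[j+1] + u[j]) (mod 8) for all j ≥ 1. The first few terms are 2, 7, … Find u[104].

3

Listing terms: u[1] = 2,  u[2] = 7,  u[3] = 0,  u[4] = 7,  u[5] = 6,  u[6] = 3,  u[7] = 4,  u[8] = 3,  u[9] = 2,  u[10] = 7.
Since (u[9], u[10]) = (u[1], u[2]) = (2, 7) (two consecutive terms determine the rest), the sequence is periodic with period 8.
So u[104] = u[1 + ((104-1) mod 8)] = u[8] = 3.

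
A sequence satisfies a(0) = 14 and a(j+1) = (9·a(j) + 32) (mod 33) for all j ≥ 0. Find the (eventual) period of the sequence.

5

Computing terms: a(0) = 14, a(1) = 26, a(2) = 2, a(3) = 17, a(4) = 20, a(5) = 14.
Since a(5) = a(0) = 14, the sequence is periodic with period 5.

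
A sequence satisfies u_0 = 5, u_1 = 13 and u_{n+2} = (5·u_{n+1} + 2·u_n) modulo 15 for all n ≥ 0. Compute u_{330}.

5

Listing terms: u_0 = 5, u_1 = 13, u_2 = 0, u_3 = 11, u_4 = 10, u_5 = 12, u_6 = 5, u_7 = 4, u_8 = 0, u_9 = 8, u_{10} = 10, u_{11} = 6, u_{12} = 5, u_{13} = 7, u_{14} = 0, u_{15} = 14, u_{16} = 10, u_{17} = 3, u_{18} = 5, u_{19} = 1, u_{20} = 0, u_{21} = 2, u_{22} = 10, u_{23} = 9, u_{24} = 5, u_{25} = 13.
Since (u_{24}, u_{25}) = (u_0, u_1) = (5, 13) (two consecutive terms determine the rest), the sequence is periodic with period 24.
(330 - 0) mod 24 = 18, so u_{330} = u_{18} = 5.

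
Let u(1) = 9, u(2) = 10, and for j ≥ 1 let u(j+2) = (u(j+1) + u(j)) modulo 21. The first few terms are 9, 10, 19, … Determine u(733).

15

We have u(1) = 9, u(2) = 10, u(3) = 19, u(4) = 8, u(5) = 6, u(6) = 14, u(7) = 20, u(8) = 13, u(9) = 12, u(10) = 4, u(11) = 16, u(12) = 20, u(13) = 15, u(14) = 14, u(15) = 8, u(16) = 1, u(17) = 9, u(18) = 10.
Since (u(17), u(18)) = (u(1), u(2)) = (9, 10) (two consecutive terms determine the rest), the sequence is periodic with period 16.
So u(733) = u(1 + ((733-1) mod 16)) = u(13) = 15.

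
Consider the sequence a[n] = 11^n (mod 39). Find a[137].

We have a[0] = 1, a[1] = 11, a[2] = 4, a[3] = 5, a[4] = 16, a[5] = 20, a[6] = 25, a[7] = 2, a[8] = 22, a[9] = 8, a[10] = 10, a[11] = 32, a[12] = 1.
The sequence repeats with period 12.
So a[137] = a[0 + ((137-0) mod 12)] = a[5] = 20.

20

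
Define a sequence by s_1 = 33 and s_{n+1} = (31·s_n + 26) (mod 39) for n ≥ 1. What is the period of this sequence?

12

Computing terms: s_1 = 33; s_2 = 35; s_3 = 19; s_4 = 30; s_5 = 20; s_6 = 22; s_7 = 6; s_8 = 17; s_9 = 7; s_{10} = 9; s_{11} = 32; s_{12} = 4; s_{13} = 33.
Since s_{13} = s_1 = 33, the sequence is periodic with period 12.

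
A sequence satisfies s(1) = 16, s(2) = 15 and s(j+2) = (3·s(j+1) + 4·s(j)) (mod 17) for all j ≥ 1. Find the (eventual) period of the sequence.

4

Listing terms: s(1) = 16, s(2) = 15, s(3) = 7, s(4) = 13, s(5) = 16, s(6) = 15.
The sequence repeats with period 4.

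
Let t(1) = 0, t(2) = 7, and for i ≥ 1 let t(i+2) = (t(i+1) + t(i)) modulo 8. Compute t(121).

0

Computing terms: t(1) = 0; t(2) = 7; t(3) = 7; t(4) = 6; t(5) = 5; t(6) = 3; t(7) = 0; t(8) = 3; t(9) = 3; t(10) = 6; t(11) = 1; t(12) = 7; t(13) = 0; t(14) = 7.
The sequence repeats with period 12.
(121 - 1) mod 12 = 0, so t(121) = t(1) = 0.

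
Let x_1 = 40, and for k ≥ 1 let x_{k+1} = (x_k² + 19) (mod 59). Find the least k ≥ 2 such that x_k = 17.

8

We have x_1 = 40, x_2 = 26, x_3 = 46, x_4 = 11, x_5 = 22, x_6 = 31, x_7 = 36, x_8 = 17, x_9 = 13, x_{10} = 11.
Since x_{10} = x_4 = 11, the sequence is eventually periodic: after a pre-period of length 3 it cycles with period 6.
The value 17 first appears (with k ≥ 2) at x_8.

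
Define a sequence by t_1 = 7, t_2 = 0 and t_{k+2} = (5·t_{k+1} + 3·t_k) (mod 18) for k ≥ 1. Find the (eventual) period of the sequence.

Computing terms: t_1 = 7, t_2 = 0, t_3 = 3, t_4 = 15, t_5 = 12, t_6 = 15, t_7 = 3, t_8 = 6, t_9 = 3, t_{10} = 15.
Since (t_9, t_{10}) = (t_3, t_4) = (3, 15) (two consecutive terms determine the rest), the sequence is eventually periodic: after a pre-period of length 2 it cycles with period 6.

6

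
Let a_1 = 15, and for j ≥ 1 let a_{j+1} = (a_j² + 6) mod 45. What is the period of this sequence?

Listing terms: a_1 = 15; a_2 = 6; a_3 = 42; a_4 = 15.
The sequence repeats with period 3.

3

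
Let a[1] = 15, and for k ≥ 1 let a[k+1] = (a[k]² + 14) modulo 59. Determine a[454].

21

a[1] = 15; a[2] = 3; a[3] = 23; a[4] = 12; a[5] = 40; a[6] = 21; a[7] = 42; a[8] = 8; a[9] = 19; a[10] = 21.
Since a[10] = a[6] = 21, the sequence is eventually periodic: after a pre-period of length 5 it cycles with period 4.
For k ≥ 6, a[k] depends only on (k - 6) mod 4. (454 - 6) mod 4 = 0, so a[454] = a[6] = 21.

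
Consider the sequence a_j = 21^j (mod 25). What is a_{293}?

Listing terms: a_0 = 1,  a_1 = 21,  a_2 = 16,  a_3 = 11,  a_4 = 6,  a_5 = 1.
The sequence repeats with period 5.
So a_{293} = a_{0 + ((293-0) mod 5)} = a_3 = 11.

11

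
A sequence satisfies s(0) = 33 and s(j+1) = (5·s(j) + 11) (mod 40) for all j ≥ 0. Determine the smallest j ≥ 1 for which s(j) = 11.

2

Computing terms: s(0) = 33, s(1) = 16, s(2) = 11, s(3) = 26, s(4) = 21, s(5) = 36, s(6) = 31, s(7) = 6, s(8) = 1, s(9) = 16.
Since s(9) = s(1) = 16, the sequence is eventually periodic: after a pre-period of length 1 it cycles with period 8.
The value 11 first appears (with j ≥ 1) at s(2).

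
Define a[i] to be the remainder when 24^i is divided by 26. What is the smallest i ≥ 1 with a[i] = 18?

3

Listing terms: a[0] = 1,  a[1] = 24,  a[2] = 4,  a[3] = 18,  a[4] = 16,  a[5] = 20,  a[6] = 12,  a[7] = 2,  a[8] = 22,  a[9] = 8,  a[10] = 10,  a[11] = 6,  a[12] = 14,  a[13] = 24.
Since a[13] = a[1] = 24, the sequence is eventually periodic: after a pre-period of length 1 it cycles with period 12.
The value 18 first appears (with i ≥ 1) at a[3].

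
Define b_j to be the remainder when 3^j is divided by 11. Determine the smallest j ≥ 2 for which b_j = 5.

3

b_1 = 3; b_2 = 9; b_3 = 5; b_4 = 4; b_5 = 1; b_6 = 3.
The sequence repeats with period 5.
The value 5 first appears (with j ≥ 2) at b_3.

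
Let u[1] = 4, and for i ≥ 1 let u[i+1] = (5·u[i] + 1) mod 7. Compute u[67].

4

u[1] = 4; u[2] = 0; u[3] = 1; u[4] = 6; u[5] = 3; u[6] = 2; u[7] = 4.
Since u[7] = u[1] = 4, the sequence is periodic with period 6.
So u[67] = u[1 + ((67-1) mod 6)] = u[1] = 4.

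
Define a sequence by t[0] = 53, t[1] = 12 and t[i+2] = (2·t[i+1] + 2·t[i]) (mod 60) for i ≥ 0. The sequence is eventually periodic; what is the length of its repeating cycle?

Computing terms: t[0] = 53,  t[1] = 12,  t[2] = 10,  t[3] = 44,  t[4] = 48,  t[5] = 4,  t[6] = 44,  t[7] = 36,  t[8] = 40,  t[9] = 32,  t[10] = 24,  t[11] = 52,  t[12] = 32,  t[13] = 48,  t[14] = 40,  t[15] = 56,  t[16] = 12,  t[17] = 16,  t[18] = 56,  t[19] = 24,  t[20] = 40,  t[21] = 8,  t[22] = 36,  t[23] = 28,  t[24] = 8,  t[25] = 12,  t[26] = 40,  t[27] = 44,  t[28] = 48.
Since (t[27], t[28]) = (t[3], t[4]) = (44, 48) (two consecutive terms determine the rest), the sequence is eventually periodic: after a pre-period of length 3 it cycles with period 24.

24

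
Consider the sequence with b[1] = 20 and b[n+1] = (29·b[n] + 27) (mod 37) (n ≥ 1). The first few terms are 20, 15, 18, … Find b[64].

Computing terms: b[1] = 20, b[2] = 15, b[3] = 18, b[4] = 31, b[5] = 1, b[6] = 19, b[7] = 23, b[8] = 28, b[9] = 25, b[10] = 12, b[11] = 5, b[12] = 24, b[13] = 20.
The sequence repeats with period 12.
So b[64] = b[1 + ((64-1) mod 12)] = b[4] = 31.

31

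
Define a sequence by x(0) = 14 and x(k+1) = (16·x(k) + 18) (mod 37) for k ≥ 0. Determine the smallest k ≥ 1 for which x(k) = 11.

7

We have x(0) = 14; x(1) = 20; x(2) = 5; x(3) = 24; x(4) = 32; x(5) = 12; x(6) = 25; x(7) = 11; x(8) = 9; x(9) = 14.
The sequence repeats with period 9.
The value 11 first appears (with k ≥ 1) at x(7).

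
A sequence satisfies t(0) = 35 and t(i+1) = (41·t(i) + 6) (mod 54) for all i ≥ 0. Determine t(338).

We have t(0) = 35, t(1) = 37, t(2) = 11, t(3) = 25, t(4) = 5, t(5) = 49, t(6) = 17, t(7) = 1, t(8) = 47, t(9) = 43, t(10) = 41, t(11) = 13, t(12) = 53, t(13) = 19, t(14) = 29, t(15) = 7, t(16) = 23, t(17) = 31, t(18) = 35.
The sequence repeats with period 18.
So t(338) = t(0 + ((338-0) mod 18)) = t(14) = 29.

29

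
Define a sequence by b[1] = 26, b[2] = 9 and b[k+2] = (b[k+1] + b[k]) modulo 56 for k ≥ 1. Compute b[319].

We have b[1] = 26; b[2] = 9; b[3] = 35; b[4] = 44; b[5] = 23; b[6] = 11; b[7] = 34; b[8] = 45; b[9] = 23; b[10] = 12; b[11] = 35; b[12] = 47; b[13] = 26; b[14] = 17; b[15] = 43; b[16] = 4; b[17] = 47; b[18] = 51; b[19] = 42; b[20] = 37; b[21] = 23; b[22] = 4; b[23] = 27; b[24] = 31; b[25] = 2; b[26] = 33; b[27] = 35; b[28] = 12; b[29] = 47; b[30] = 3; b[31] = 50; b[32] = 53; b[33] = 47; b[34] = 44; b[35] = 35; b[36] = 23; b[37] = 2; b[38] = 25; b[39] = 27; b[40] = 52; b[41] = 23; b[42] = 19; b[43] = 42; b[44] = 5; b[45] = 47; b[46] = 52; b[47] = 43; b[48] = 39; b[49] = 26; b[50] = 9.
The sequence repeats with period 48.
So b[319] = b[1 + ((319-1) mod 48)] = b[31] = 50.

50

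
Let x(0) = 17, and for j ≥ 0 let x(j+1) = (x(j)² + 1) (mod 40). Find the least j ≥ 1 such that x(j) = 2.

3

Computing terms: x(0) = 17,  x(1) = 10,  x(2) = 21,  x(3) = 2,  x(4) = 5,  x(5) = 26,  x(6) = 37,  x(7) = 10.
Since x(7) = x(1) = 10, the sequence is eventually periodic: after a pre-period of length 1 it cycles with period 6.
The value 2 first appears (with j ≥ 1) at x(3).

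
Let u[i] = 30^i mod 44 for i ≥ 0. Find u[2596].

36

Computing terms: u[0] = 1,  u[1] = 30,  u[2] = 20,  u[3] = 28,  u[4] = 4,  u[5] = 32,  u[6] = 36,  u[7] = 24,  u[8] = 16,  u[9] = 40,  u[10] = 12,  u[11] = 8,  u[12] = 20.
Since u[12] = u[2] = 20, the sequence is eventually periodic: after a pre-period of length 2 it cycles with period 10.
For i ≥ 2, u[i] depends only on (i - 2) mod 10. (2596 - 2) mod 10 = 4, so u[2596] = u[6] = 36.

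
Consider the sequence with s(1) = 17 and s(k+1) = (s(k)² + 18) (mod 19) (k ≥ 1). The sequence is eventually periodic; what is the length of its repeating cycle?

3

We have s(1) = 17; s(2) = 3; s(3) = 8; s(4) = 6; s(5) = 16; s(6) = 8.
Since s(6) = s(3) = 8, the sequence is eventually periodic: after a pre-period of length 2 it cycles with period 3.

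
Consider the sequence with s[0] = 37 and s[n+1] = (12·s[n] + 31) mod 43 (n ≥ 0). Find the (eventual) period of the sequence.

42

We have s[0] = 37,  s[1] = 2,  s[2] = 12,  s[3] = 3,  s[4] = 24,  s[5] = 18,  s[6] = 32,  s[7] = 28,  s[8] = 23,  s[9] = 6,  s[10] = 17,  s[11] = 20,  s[12] = 13,  s[13] = 15,  s[14] = 39,  s[15] = 26,  s[16] = 42,  s[17] = 19,  s[18] = 1,  s[19] = 0,  s[20] = 31,  s[21] = 16,  s[22] = 8,  s[23] = 41,  s[24] = 7,  s[25] = 29,  s[26] = 35,  s[27] = 21,  s[28] = 25,  s[29] = 30,  s[30] = 4,  s[31] = 36,  s[32] = 33,  s[33] = 40,  s[34] = 38,  s[35] = 14,  s[36] = 27,  s[37] = 11,  s[38] = 34,  s[39] = 9,  s[40] = 10,  s[41] = 22,  s[42] = 37.
Since s[42] = s[0] = 37, the sequence is periodic with period 42.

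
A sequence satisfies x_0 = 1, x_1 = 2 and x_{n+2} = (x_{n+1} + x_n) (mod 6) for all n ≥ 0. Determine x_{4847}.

Computing terms: x_0 = 1; x_1 = 2; x_2 = 3; x_3 = 5; x_4 = 2; x_5 = 1; x_6 = 3; x_7 = 4; x_8 = 1; x_9 = 5; x_{10} = 0; x_{11} = 5; x_{12} = 5; x_{13} = 4; x_{14} = 3; x_{15} = 1; x_{16} = 4; x_{17} = 5; x_{18} = 3; x_{19} = 2; x_{20} = 5; x_{21} = 1; x_{22} = 0; x_{23} = 1; x_{24} = 1; x_{25} = 2.
The sequence repeats with period 24.
So x_{4847} = x_{0 + ((4847-0) mod 24)} = x_{23} = 1.

1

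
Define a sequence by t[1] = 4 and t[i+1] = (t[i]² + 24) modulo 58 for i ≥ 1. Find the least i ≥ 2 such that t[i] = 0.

Listing terms: t[1] = 4,  t[2] = 40,  t[3] = 0,  t[4] = 24,  t[5] = 20,  t[6] = 18,  t[7] = 0.
Since t[7] = t[3] = 0, the sequence is eventually periodic: after a pre-period of length 2 it cycles with period 4.
The value 0 first appears (with i ≥ 2) at t[3].

3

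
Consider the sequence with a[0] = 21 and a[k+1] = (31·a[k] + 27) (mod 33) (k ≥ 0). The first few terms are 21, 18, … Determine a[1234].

a[0] = 21,  a[1] = 18,  a[2] = 24,  a[3] = 12,  a[4] = 3,  a[5] = 21.
The sequence repeats with period 5.
(1234 - 0) mod 5 = 4, so a[1234] = a[4] = 3.

3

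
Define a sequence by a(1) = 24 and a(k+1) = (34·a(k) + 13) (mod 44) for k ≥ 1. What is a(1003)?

Listing terms: a(1) = 24,  a(2) = 37,  a(3) = 39,  a(4) = 19,  a(5) = 43,  a(6) = 23,  a(7) = 3,  a(8) = 27,  a(9) = 7,  a(10) = 31,  a(11) = 11,  a(12) = 35,  a(13) = 15,  a(14) = 39.
Since a(14) = a(3) = 39, the sequence is eventually periodic: after a pre-period of length 2 it cycles with period 11.
For k ≥ 3, a(k) depends only on (k - 3) mod 11. (1003 - 3) mod 11 = 10, so a(1003) = a(13) = 15.

15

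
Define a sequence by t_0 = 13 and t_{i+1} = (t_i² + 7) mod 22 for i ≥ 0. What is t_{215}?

t_0 = 13, t_1 = 0, t_2 = 7, t_3 = 12, t_4 = 19, t_5 = 16, t_6 = 21, t_7 = 8, t_8 = 5, t_9 = 10, t_{10} = 19.
Since t_{10} = t_4 = 19, the sequence is eventually periodic: after a pre-period of length 4 it cycles with period 6.
For i ≥ 4, t_i depends only on (i - 4) mod 6. (215 - 4) mod 6 = 1, so t_{215} = t_5 = 16.

16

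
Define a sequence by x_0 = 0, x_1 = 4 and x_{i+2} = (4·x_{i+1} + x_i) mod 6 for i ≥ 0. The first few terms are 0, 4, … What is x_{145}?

4

x_0 = 0; x_1 = 4; x_2 = 4; x_3 = 2; x_4 = 0; x_5 = 2; x_6 = 2; x_7 = 4; x_8 = 0; x_9 = 4.
The sequence repeats with period 8.
So x_{145} = x_{0 + ((145-0) mod 8)} = x_1 = 4.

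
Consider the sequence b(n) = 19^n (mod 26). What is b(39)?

21

Listing terms: b(0) = 1, b(1) = 19, b(2) = 23, b(3) = 21, b(4) = 9, b(5) = 15, b(6) = 25, b(7) = 7, b(8) = 3, b(9) = 5, b(10) = 17, b(11) = 11, b(12) = 1.
Since b(12) = b(0) = 1, the sequence is periodic with period 12.
(39 - 0) mod 12 = 3, so b(39) = b(3) = 21.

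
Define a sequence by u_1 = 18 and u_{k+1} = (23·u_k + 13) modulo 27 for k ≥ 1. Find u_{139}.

Computing terms: u_1 = 18; u_2 = 22; u_3 = 6; u_4 = 16; u_5 = 3; u_6 = 1; u_7 = 9; u_8 = 4; u_9 = 24; u_{10} = 25; u_{11} = 21; u_{12} = 10; u_{13} = 0; u_{14} = 13; u_{15} = 15; u_{16} = 7; u_{17} = 12; u_{18} = 19; u_{19} = 18.
The sequence repeats with period 18.
So u_{139} = u_{1 + ((139-1) mod 18)} = u_{13} = 0.

0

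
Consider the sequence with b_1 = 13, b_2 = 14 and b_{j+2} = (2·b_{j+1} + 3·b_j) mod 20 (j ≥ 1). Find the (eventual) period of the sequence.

4

b_1 = 13, b_2 = 14, b_3 = 7, b_4 = 16, b_5 = 13, b_6 = 14.
The sequence repeats with period 4.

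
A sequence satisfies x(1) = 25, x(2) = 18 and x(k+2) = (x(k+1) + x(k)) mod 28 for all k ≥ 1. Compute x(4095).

11

x(1) = 25; x(2) = 18; x(3) = 15; x(4) = 5; x(5) = 20; x(6) = 25; x(7) = 17; x(8) = 14; x(9) = 3; x(10) = 17; x(11) = 20; x(12) = 9; x(13) = 1; x(14) = 10; x(15) = 11; x(16) = 21; x(17) = 4; x(18) = 25; x(19) = 1; x(20) = 26; x(21) = 27; x(22) = 25; x(23) = 24; x(24) = 21; x(25) = 17; x(26) = 10; x(27) = 27; x(28) = 9; x(29) = 8; x(30) = 17; x(31) = 25; x(32) = 14; x(33) = 11; x(34) = 25; x(35) = 8; x(36) = 5; x(37) = 13; x(38) = 18; x(39) = 3; x(40) = 21; x(41) = 24; x(42) = 17; x(43) = 13; x(44) = 2; x(45) = 15; x(46) = 17; x(47) = 4; x(48) = 21; x(49) = 25; x(50) = 18.
The sequence repeats with period 48.
So x(4095) = x(1 + ((4095-1) mod 48)) = x(15) = 11.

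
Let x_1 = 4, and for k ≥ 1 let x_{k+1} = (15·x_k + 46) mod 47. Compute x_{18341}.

44

We have x_1 = 4, x_2 = 12, x_3 = 38, x_4 = 5, x_5 = 27, x_6 = 28, x_7 = 43, x_8 = 33, x_9 = 24, x_{10} = 30, x_{11} = 26, x_{12} = 13, x_{13} = 6, x_{14} = 42, x_{15} = 18, x_{16} = 34, x_{17} = 39, x_{18} = 20, x_{19} = 17, x_{20} = 19, x_{21} = 2, x_{22} = 29, x_{23} = 11, x_{24} = 23, x_{25} = 15, x_{26} = 36, x_{27} = 22, x_{28} = 0, x_{29} = 46, x_{30} = 31, x_{31} = 41, x_{32} = 3, x_{33} = 44, x_{34} = 1, x_{35} = 14, x_{36} = 21, x_{37} = 32, x_{38} = 9, x_{39} = 40, x_{40} = 35, x_{41} = 7, x_{42} = 10, x_{43} = 8, x_{44} = 25, x_{45} = 45, x_{46} = 16, x_{47} = 4.
Since x_{47} = x_1 = 4, the sequence is periodic with period 46.
So x_{18341} = x_{1 + ((18341-1) mod 46)} = x_{33} = 44.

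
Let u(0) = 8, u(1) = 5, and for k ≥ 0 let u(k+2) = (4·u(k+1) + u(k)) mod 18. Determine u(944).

8

Listing terms: u(0) = 8,  u(1) = 5,  u(2) = 10,  u(3) = 9,  u(4) = 10,  u(5) = 13,  u(6) = 8,  u(7) = 9,  u(8) = 8,  u(9) = 5.
The sequence repeats with period 8.
(944 - 0) mod 8 = 0, so u(944) = u(0) = 8.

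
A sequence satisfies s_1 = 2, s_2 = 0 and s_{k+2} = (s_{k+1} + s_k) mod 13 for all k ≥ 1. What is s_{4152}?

We have s_1 = 2; s_2 = 0; s_3 = 2; s_4 = 2; s_5 = 4; s_6 = 6; s_7 = 10; s_8 = 3; s_9 = 0; s_{10} = 3; s_{11} = 3; s_{12} = 6; s_{13} = 9; s_{14} = 2; s_{15} = 11; s_{16} = 0; s_{17} = 11; s_{18} = 11; s_{19} = 9; s_{20} = 7; s_{21} = 3; s_{22} = 10; s_{23} = 0; s_{24} = 10; s_{25} = 10; s_{26} = 7; s_{27} = 4; s_{28} = 11; s_{29} = 2; s_{30} = 0.
Since (s_{29}, s_{30}) = (s_1, s_2) = (2, 0) (two consecutive terms determine the rest), the sequence is periodic with period 28.
(4152 - 1) mod 28 = 7, so s_{4152} = s_8 = 3.

3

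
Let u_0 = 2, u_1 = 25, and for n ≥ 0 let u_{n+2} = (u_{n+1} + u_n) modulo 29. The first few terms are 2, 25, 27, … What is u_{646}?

27

u_0 = 2; u_1 = 25; u_2 = 27; u_3 = 23; u_4 = 21; u_5 = 15; u_6 = 7; u_7 = 22; u_8 = 0; u_9 = 22; u_{10} = 22; u_{11} = 15; u_{12} = 8; u_{13} = 23; u_{14} = 2; u_{15} = 25.
Since (u_{14}, u_{15}) = (u_0, u_1) = (2, 25) (two consecutive terms determine the rest), the sequence is periodic with period 14.
(646 - 0) mod 14 = 2, so u_{646} = u_2 = 27.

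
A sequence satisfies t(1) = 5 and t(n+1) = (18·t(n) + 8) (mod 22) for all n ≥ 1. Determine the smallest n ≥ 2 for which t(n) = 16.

Computing terms: t(1) = 5; t(2) = 10; t(3) = 12; t(4) = 4; t(5) = 14; t(6) = 18; t(7) = 2; t(8) = 0; t(9) = 8; t(10) = 20; t(11) = 16; t(12) = 10.
Since t(12) = t(2) = 10, the sequence is eventually periodic: after a pre-period of length 1 it cycles with period 10.
The value 16 first appears (with n ≥ 2) at t(11).

11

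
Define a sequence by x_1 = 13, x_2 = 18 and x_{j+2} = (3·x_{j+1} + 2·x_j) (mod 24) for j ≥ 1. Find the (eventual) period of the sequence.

x_1 = 13,  x_2 = 18,  x_3 = 8,  x_4 = 12,  x_5 = 4,  x_6 = 12,  x_7 = 20,  x_8 = 12,  x_9 = 4.
Since (x_8, x_9) = (x_4, x_5) = (12, 4) (two consecutive terms determine the rest), the sequence is eventually periodic: after a pre-period of length 3 it cycles with period 4.

4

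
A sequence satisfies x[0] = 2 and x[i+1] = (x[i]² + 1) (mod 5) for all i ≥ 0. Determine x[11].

1

Listing terms: x[0] = 2; x[1] = 0; x[2] = 1; x[3] = 2.
Since x[3] = x[0] = 2, the sequence is periodic with period 3.
(11 - 0) mod 3 = 2, so x[11] = x[2] = 1.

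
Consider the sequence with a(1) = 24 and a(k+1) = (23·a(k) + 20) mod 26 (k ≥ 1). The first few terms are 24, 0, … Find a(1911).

20

Computing terms: a(1) = 24; a(2) = 0; a(3) = 20; a(4) = 12; a(5) = 10; a(6) = 16; a(7) = 24.
Since a(7) = a(1) = 24, the sequence is periodic with period 6.
So a(1911) = a(1 + ((1911-1) mod 6)) = a(3) = 20.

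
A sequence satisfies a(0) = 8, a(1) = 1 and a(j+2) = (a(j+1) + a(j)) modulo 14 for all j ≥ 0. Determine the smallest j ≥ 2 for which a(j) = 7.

7

We have a(0) = 8, a(1) = 1, a(2) = 9, a(3) = 10, a(4) = 5, a(5) = 1, a(6) = 6, a(7) = 7, a(8) = 13, a(9) = 6, a(10) = 5, a(11) = 11, a(12) = 2, a(13) = 13, a(14) = 1, a(15) = 0, a(16) = 1, a(17) = 1, a(18) = 2, a(19) = 3, a(20) = 5, a(21) = 8, a(22) = 13, a(23) = 7, a(24) = 6, a(25) = 13, a(26) = 5, a(27) = 4, a(28) = 9, a(29) = 13, a(30) = 8, a(31) = 7, a(32) = 1, a(33) = 8, a(34) = 9, a(35) = 3, a(36) = 12, a(37) = 1, a(38) = 13, a(39) = 0, a(40) = 13, a(41) = 13, a(42) = 12, a(43) = 11, a(44) = 9, a(45) = 6, a(46) = 1, a(47) = 7, a(48) = 8, a(49) = 1.
The sequence repeats with period 48.
The value 7 first appears (with j ≥ 2) at a(7).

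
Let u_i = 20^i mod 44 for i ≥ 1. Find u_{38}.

36

Computing terms: u_1 = 20; u_2 = 4; u_3 = 36; u_4 = 16; u_5 = 12; u_6 = 20.
Since u_6 = u_1 = 20, the sequence is periodic with period 5.
So u_{38} = u_{1 + ((38-1) mod 5)} = u_3 = 36.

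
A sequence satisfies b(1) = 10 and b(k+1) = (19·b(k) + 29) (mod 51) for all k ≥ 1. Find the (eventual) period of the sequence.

24

Listing terms: b(1) = 10; b(2) = 15; b(3) = 8; b(4) = 28; b(5) = 0; b(6) = 29; b(7) = 19; b(8) = 33; b(9) = 44; b(10) = 49; b(11) = 42; b(12) = 11; b(13) = 34; b(14) = 12; b(15) = 2; b(16) = 16; b(17) = 27; b(18) = 32; b(19) = 25; b(20) = 45; b(21) = 17; b(22) = 46; b(23) = 36; b(24) = 50; b(25) = 10.
The sequence repeats with period 24.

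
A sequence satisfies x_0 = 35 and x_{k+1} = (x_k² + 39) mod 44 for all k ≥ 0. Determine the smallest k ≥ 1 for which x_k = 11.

Computing terms: x_0 = 35; x_1 = 32; x_2 = 7; x_3 = 0; x_4 = 39; x_5 = 20; x_6 = 43; x_7 = 40; x_8 = 11; x_9 = 28; x_{10} = 31; x_{11} = 32.
Since x_{11} = x_1 = 32, the sequence is eventually periodic: after a pre-period of length 1 it cycles with period 10.
The value 11 first appears (with k ≥ 1) at x_8.

8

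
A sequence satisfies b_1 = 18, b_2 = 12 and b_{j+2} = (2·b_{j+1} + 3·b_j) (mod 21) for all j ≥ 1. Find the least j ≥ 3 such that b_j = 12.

8

Listing terms: b_1 = 18; b_2 = 12; b_3 = 15; b_4 = 3; b_5 = 9; b_6 = 6; b_7 = 18; b_8 = 12.
Since (b_7, b_8) = (b_1, b_2) = (18, 12) (two consecutive terms determine the rest), the sequence is periodic with period 6.
The value 12 next appears (with j ≥ 3) at b_8.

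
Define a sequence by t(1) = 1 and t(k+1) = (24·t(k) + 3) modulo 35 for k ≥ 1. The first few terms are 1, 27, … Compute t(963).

Computing terms: t(1) = 1; t(2) = 27; t(3) = 21; t(4) = 17; t(5) = 26; t(6) = 32; t(7) = 1.
The sequence repeats with period 6.
So t(963) = t(1 + ((963-1) mod 6)) = t(3) = 21.

21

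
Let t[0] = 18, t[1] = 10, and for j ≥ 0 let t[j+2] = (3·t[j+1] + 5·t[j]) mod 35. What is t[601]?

10

We have t[0] = 18,  t[1] = 10,  t[2] = 15,  t[3] = 25,  t[4] = 10,  t[5] = 15.
Since (t[4], t[5]) = (t[1], t[2]) = (10, 15) (two consecutive terms determine the rest), the sequence is eventually periodic: after a pre-period of length 1 it cycles with period 3.
For j ≥ 1, t[j] depends only on (j - 1) mod 3. (601 - 1) mod 3 = 0, so t[601] = t[1] = 10.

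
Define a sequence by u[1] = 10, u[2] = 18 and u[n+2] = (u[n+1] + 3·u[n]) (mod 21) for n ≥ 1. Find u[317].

Computing terms: u[1] = 10; u[2] = 18; u[3] = 6; u[4] = 18; u[5] = 15; u[6] = 6; u[7] = 9; u[8] = 6; u[9] = 12; u[10] = 9; u[11] = 3; u[12] = 9; u[13] = 18; u[14] = 3; u[15] = 15; u[16] = 3; u[17] = 6; u[18] = 15; u[19] = 12; u[20] = 15; u[21] = 9; u[22] = 12; u[23] = 18; u[24] = 12; u[25] = 3; u[26] = 18; u[27] = 6.
Since (u[26], u[27]) = (u[2], u[3]) = (18, 6) (two consecutive terms determine the rest), the sequence is eventually periodic: after a pre-period of length 1 it cycles with period 24.
For n ≥ 2, u[n] depends only on (n - 2) mod 24. (317 - 2) mod 24 = 3, so u[317] = u[5] = 15.

15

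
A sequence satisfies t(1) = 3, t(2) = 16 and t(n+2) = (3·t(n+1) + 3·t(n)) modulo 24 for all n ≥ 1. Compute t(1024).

t(1) = 3,  t(2) = 16,  t(3) = 9,  t(4) = 3,  t(5) = 12,  t(6) = 21,  t(7) = 3,  t(8) = 0,  t(9) = 9,  t(10) = 3.
Since (t(9), t(10)) = (t(3), t(4)) = (9, 3) (two consecutive terms determine the rest), the sequence is eventually periodic: after a pre-period of length 2 it cycles with period 6.
For n ≥ 3, t(n) depends only on (n - 3) mod 6. (1024 - 3) mod 6 = 1, so t(1024) = t(4) = 3.

3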